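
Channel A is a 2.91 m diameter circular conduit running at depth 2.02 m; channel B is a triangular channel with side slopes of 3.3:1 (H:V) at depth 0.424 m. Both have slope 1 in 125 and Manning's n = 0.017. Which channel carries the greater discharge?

Channel A: For a circular section of diameter D = 2.91 m at depth y = 2.02 m, the central angle is θ = 2 arccos(1 − 2y/D) = 3.939 rad. Then A = (D²/8)(θ − sin θ) = 4.927 m² and P = Dθ/2 = 5.732 m. Hydraulic radius R = A/P = 4.927/5.732 = 0.8597 m. Q_A = (1/0.017)·4.927·0.8597^(2/3)·√0.008 = 23.44 m³/s.
Channel B: For a triangular section with side slope z = 3.3: A = zy² = 3.3×0.424² = 0.5933 m²; P = 2y√(1+z²) = 2×0.424×3.448 = 2.924 m. Hydraulic radius R = A/P = 0.5933/2.924 = 0.2029 m. Q_B = (1/0.017)·0.5933·0.2029^(2/3)·√0.008 = 1.078 m³/s.
Q_A = 23.44 m³/s vs Q_B = 1.078 m³/s, so channel A carries more.

channel A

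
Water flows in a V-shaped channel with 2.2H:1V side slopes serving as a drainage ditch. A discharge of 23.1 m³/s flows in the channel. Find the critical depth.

At critical depth, Q² T / (g A³) = 1, i.e. A³/T = Q²/g = 23.1²/9.81 = 54.39.
Try y = 1.48 m: A³/T = 17.18 — too small.
Try y = 2.21 m: A³/T = 127.6 — too large.
Try y = 1.86 m: A³/T = 53.87 — ≈ 54.39.

y_c = 1.86 m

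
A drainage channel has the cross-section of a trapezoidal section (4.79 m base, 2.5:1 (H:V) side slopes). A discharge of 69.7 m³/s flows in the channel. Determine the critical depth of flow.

At critical depth, Q² T / (g A³) = 1, i.e. A³/T = Q²/g = 69.7²/9.81 = 495.2.
Trying y = 2.46 m: A³/T = 1141 — high.
Trying y = 1.37 m: A³/T = 122.5 — low.
Trying y = 1.99 m: A³/T = 497.8 — ≈ 495.2.

y_c = 1.99 m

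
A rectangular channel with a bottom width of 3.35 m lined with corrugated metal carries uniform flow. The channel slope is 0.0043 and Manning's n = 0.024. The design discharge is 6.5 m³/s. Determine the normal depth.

y_n = 0.979 m

Manning's equation rearranged: A R^(2/3) = nQ / (1·√S) = 0.024 × 6.5 / (√0.0043) = 2.379.
At y = 0.781 m: A R^(2/3) = 1.719 — short.
At y = 1.07 m: A R^(2/3) = 2.698 — over.
At y = 0.979 m: A R^(2/3) = 2.379 — close enough.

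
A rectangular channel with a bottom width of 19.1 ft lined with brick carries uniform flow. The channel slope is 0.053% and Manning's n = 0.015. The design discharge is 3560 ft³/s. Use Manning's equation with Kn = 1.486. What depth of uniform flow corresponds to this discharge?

y_n = 22.9 ft

Manning's equation rearranged: A R^(2/3) = nQ / (1.486·√S) = 0.015 × 3560 / (1.486 × √0.00053) = 1561.
At y = 16.5 ft: A R^(2/3) = 1046 — low.
At y = 22.9 ft: A R^(2/3) = 1561 — close enough.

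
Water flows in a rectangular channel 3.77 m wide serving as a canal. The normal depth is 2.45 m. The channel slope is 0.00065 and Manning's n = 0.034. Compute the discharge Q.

Q = 7.22 m³/s

Flow area A = b·y = 3.77 × 2.45 = 9.237 m². Wetted perimeter P = b + 2y = 3.77 + 2×2.45 = 8.67 m.
Hydraulic radius R = A/P = 9.237/8.67 = 1.065 m.
Manning's equation: Q = (1/n) A R^(2/3) S^(1/2) = (1/0.034) × 9.237 × 1.065^(2/3) × 0.00065^(1/2) = 7.22 m³/s.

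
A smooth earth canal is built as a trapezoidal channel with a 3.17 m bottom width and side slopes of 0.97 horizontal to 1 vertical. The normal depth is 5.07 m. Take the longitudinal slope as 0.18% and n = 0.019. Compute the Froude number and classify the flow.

With bottom width b = 3.17 m and side slope z = 0.97: A = (b + zy)y = (3.17 + 0.97×5.07)×5.07 = 41.01 m²; P = b + 2y√(1+z²) = 3.17 + 2×5.07×1.393 = 17.3 m.
Hydraulic radius R = A/P = 41.01/17.3 = 2.371 m.
V = (1/n) R^(2/3) √S = (1/0.019) × 2.371^(2/3) × √0.0018 = 3.97 m/s. Hydraulic depth D_h = A/T = 41.01/13.01 = 3.153 m.
Froude number Fr = V/√(g·D_h) = 3.97/√(9.81×3.153) = 0.714, which is less than 1, so the flow is subcritical.

subcritical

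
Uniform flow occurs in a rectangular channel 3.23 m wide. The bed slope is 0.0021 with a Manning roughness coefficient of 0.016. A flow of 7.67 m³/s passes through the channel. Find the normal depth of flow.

Manning's equation rearranged: A R^(2/3) = nQ / (1·√S) = 0.016 × 7.67 / (√0.0021) = 2.678.
Try y = 0.964 m: A R^(2/3) = 2.224 — short.
Try y = 1.31 m: A R^(2/3) = 3.409 — over.
Try y = 1.1 m: A R^(2/3) = 2.678 — close enough.

y_n = 1.1 m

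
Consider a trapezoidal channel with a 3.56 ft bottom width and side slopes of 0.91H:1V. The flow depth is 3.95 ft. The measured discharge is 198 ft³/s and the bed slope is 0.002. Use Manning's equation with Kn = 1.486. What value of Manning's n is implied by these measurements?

With bottom width b = 3.56 ft and side slope z = 0.91: A = (b + zy)y = (3.56 + 0.91×3.95)×3.95 = 28.26 ft²; P = b + 2y√(1+z²) = 3.56 + 2×3.95×1.352 = 14.24 ft.
Hydraulic radius R = A/P = 28.26/14.24 = 1.984 ft.
Rearranging Manning's equation: n = (1.486/Q) A R^(2/3) S^(1/2) = (1.486/198) × 28.26 × 1.984^(2/3) × √0.002 = 0.015.

n = 0.015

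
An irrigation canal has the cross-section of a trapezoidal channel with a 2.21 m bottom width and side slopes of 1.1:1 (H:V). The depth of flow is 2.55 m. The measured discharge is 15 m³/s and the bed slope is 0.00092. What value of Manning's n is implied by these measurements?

With bottom width b = 2.21 m and side slope z = 1.1: A = (b + zy)y = (2.21 + 1.1×2.55)×2.55 = 12.79 m²; P = b + 2y√(1+z²) = 2.21 + 2×2.55×1.487 = 9.792 m.
Hydraulic radius R = A/P = 12.79/9.792 = 1.306 m.
Rearranging Manning's equation: n = (1/Q) A R^(2/3) S^(1/2) = (1/15) × 12.79 × 1.306^(2/3) × √0.00092 = 0.0309.

n = 0.0309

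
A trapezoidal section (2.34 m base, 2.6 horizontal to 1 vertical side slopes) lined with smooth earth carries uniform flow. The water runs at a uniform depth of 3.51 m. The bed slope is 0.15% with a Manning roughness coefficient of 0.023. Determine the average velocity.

With bottom width b = 2.34 m and side slope z = 2.6: A = (b + zy)y = (2.34 + 2.6×3.51)×3.51 = 40.25 m²; P = b + 2y√(1+z²) = 2.34 + 2×3.51×2.786 = 21.9 m.
Hydraulic radius R = A/P = 40.25/21.9 = 1.838 m.
From Manning's equation, V = (1/n) R^(2/3) S^(1/2) = (1/0.023) × 1.838^(2/3) × 0.0015^(1/2) = 2.53 m/s.

V = 2.53 m/s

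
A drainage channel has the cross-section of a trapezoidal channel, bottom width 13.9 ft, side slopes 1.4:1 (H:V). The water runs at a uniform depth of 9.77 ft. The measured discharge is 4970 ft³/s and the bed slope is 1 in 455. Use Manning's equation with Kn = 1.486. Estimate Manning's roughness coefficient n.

n = 0.012

With bottom width b = 13.9 ft and side slope z = 1.4: A = (b + zy)y = (13.9 + 1.4×9.77)×9.77 = 269.4 ft²; P = b + 2y√(1+z²) = 13.9 + 2×9.77×1.72 = 47.52 ft.
Hydraulic radius R = A/P = 269.4/47.52 = 5.67 ft.
Rearranging Manning's equation: n = (1.486/Q) A R^(2/3) S^(1/2) = (1.486/4970) × 269.4 × 5.67^(2/3) × √0.002198 = 0.012.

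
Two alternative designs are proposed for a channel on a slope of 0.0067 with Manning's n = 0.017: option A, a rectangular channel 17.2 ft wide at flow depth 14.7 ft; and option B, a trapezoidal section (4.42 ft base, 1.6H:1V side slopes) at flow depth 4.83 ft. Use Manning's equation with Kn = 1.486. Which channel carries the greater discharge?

channel A

Channel A: Flow area A = b·y = 17.2 × 14.7 = 252.8 ft². Wetted perimeter P = b + 2y = 17.2 + 2×14.7 = 46.6 ft. Hydraulic radius R = A/P = 252.8/46.6 = 5.426 ft. Q_A = (1.486/0.017)·252.8·5.426^(2/3)·√0.0067 = 5586 ft³/s.
Channel B: With bottom width b = 4.42 ft and side slope z = 1.6: A = (b + zy)y = (4.42 + 1.6×4.83)×4.83 = 58.67 ft²; P = b + 2y√(1+z²) = 4.42 + 2×4.83×1.887 = 22.65 ft. Hydraulic radius R = A/P = 58.67/22.65 = 2.591 ft. Q_B = (1.486/0.017)·58.67·2.591^(2/3)·√0.0067 = 791.9 ft³/s.
Q_A = 5586 ft³/s vs Q_B = 791.9 ft³/s, so channel A carries more.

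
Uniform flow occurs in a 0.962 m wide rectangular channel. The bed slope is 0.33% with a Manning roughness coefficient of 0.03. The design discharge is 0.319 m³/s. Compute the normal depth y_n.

Manning's equation rearranged: A R^(2/3) = nQ / (1·√S) = 0.03 × 0.319 / (√0.0033) = 0.1666.
Trying y = 0.318 m: A R^(2/3) = 0.1016 — short.
Trying y = 0.565 m: A R^(2/3) = 0.2213 — over.
Trying y = 0.456 m: A R^(2/3) = 0.1666 — matches.

y_n = 0.456 m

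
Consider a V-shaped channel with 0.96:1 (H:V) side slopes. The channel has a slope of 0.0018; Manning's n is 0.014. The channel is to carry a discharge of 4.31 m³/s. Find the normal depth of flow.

y_n = 1.51 m

Manning's equation rearranged: A R^(2/3) = nQ / (1·√S) = 0.014 × 4.31 / (√0.0018) = 1.422.
Trying y = 1.75 m: A R^(2/3) = 2.105 — high.
Trying y = 1.26 m: A R^(2/3) = 0.8767 — low.
Trying y = 1.51 m: A R^(2/3) = 1.421 — ≈ 1.422.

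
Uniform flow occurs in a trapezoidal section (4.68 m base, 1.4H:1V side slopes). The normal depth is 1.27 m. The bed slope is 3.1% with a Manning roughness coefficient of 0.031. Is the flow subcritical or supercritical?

With bottom width b = 4.68 m and side slope z = 1.4: A = (b + zy)y = (4.68 + 1.4×1.27)×1.27 = 8.202 m²; P = b + 2y√(1+z²) = 4.68 + 2×1.27×1.72 = 9.05 m.
Hydraulic radius R = A/P = 8.202/9.05 = 0.9063 m.
V = (1/n) R^(2/3) √S = (1/0.031) × 0.9063^(2/3) × √0.031 = 5.319 m/s. Hydraulic depth D_h = A/T = 8.202/8.236 = 0.9958 m.
Froude number Fr = V/√(g·D_h) = 5.319/√(9.81×0.9958) = 1.7, which is greater than 1, so the flow is supercritical.

supercritical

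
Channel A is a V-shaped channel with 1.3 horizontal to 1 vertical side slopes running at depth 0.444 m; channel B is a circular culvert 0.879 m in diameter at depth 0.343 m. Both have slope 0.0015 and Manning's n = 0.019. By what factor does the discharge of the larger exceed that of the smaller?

Channel A: For a triangular section with side slope z = 1.3: A = zy² = 1.3×0.444² = 0.2563 m²; P = 2y√(1+z²) = 2×0.444×1.64 = 1.456 m. Hydraulic radius R = A/P = 0.2563/1.456 = 0.176 m. Q_A = (1/0.019)·0.2563·0.176^(2/3)·√0.0015 = 0.164 m³/s.
Channel B: For a circular section of diameter D = 0.879 m at depth y = 0.343 m, the central angle is θ = 2 arccos(1 − 2y/D) = 2.699 rad. Then A = (D²/8)(θ − sin θ) = 0.2193 m² and P = Dθ/2 = 1.186 m. Hydraulic radius R = A/P = 0.2193/1.186 = 0.1849 m. Q_B = (1/0.019)·0.2193·0.1849^(2/3)·√0.0015 = 0.1451 m³/s.
The larger discharge is 0.164 m³/s and the smaller is 0.1451 m³/s; the ratio is 1.13.

1.13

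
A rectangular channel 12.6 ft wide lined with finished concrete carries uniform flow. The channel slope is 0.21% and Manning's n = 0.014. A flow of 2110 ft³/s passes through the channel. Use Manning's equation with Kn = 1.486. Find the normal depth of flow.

Manning's equation rearranged: A R^(2/3) = nQ / (1.486·√S) = 0.014 × 2110 / (1.486 × √0.0021) = 433.8.
Trying y = 14.2 ft: A R^(2/3) = 477.8 — too large.
Trying y = 9.06 ft: A R^(2/3) = 273.9 — too small.
Trying y = 13.1 ft: A R^(2/3) = 433.4 — matches.

y_n = 13.1 ft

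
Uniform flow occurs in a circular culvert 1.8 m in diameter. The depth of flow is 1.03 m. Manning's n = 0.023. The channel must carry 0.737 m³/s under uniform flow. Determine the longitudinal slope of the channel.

For a circular section of diameter D = 1.8 m at depth y = 1.03 m, the central angle is θ = 2 arccos(1 − 2y/D) = 3.431 rad. Then A = (D²/8)(θ − sin θ) = 1.506 m² and P = Dθ/2 = 3.088 m.
Hydraulic radius R = A/P = 1.506/3.088 = 0.4875 m.
From Manning's equation, S = [nQ / (1 A R^(2/3))]² = [0.023 × 0.737 / (1 × 1.506 × 0.4875^(2/3))]² = 0.00033.

S = 0.00033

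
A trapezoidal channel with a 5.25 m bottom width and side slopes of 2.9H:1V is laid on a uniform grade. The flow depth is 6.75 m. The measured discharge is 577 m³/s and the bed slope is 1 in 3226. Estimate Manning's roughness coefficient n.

With bottom width b = 5.25 m and side slope z = 2.9: A = (b + zy)y = (5.25 + 2.9×6.75)×6.75 = 167.6 m²; P = b + 2y√(1+z²) = 5.25 + 2×6.75×3.068 = 46.66 m.
Hydraulic radius R = A/P = 167.6/46.66 = 3.591 m.
Rearranging Manning's equation: n = (1/Q) A R^(2/3) S^(1/2) = (1/577) × 167.6 × 3.591^(2/3) × √0.00031 = 0.012.

n = 0.012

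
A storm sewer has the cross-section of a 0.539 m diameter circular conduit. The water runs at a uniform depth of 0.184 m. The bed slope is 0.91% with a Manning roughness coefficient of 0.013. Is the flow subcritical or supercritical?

For a circular section of diameter D = 0.539 m at depth y = 0.184 m, the central angle is θ = 2 arccos(1 − 2y/D) = 2.496 rad. Then A = (D²/8)(θ − sin θ) = 0.06879 m² and P = Dθ/2 = 0.6727 m.
Hydraulic radius R = A/P = 0.06879/0.6727 = 0.1023 m.
V = (1/n) R^(2/3) √S = (1/0.013) × 0.1023^(2/3) × √0.0091 = 1.605 m/s. Hydraulic depth D_h = A/T = 0.06879/0.5112 = 0.1346 m.
Froude number Fr = V/√(g·D_h) = 1.605/√(9.81×0.1346) = 1.4, which is greater than 1, so the flow is supercritical.

supercritical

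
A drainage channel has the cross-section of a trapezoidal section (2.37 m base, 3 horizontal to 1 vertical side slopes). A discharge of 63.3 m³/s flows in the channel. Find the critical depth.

y_c = 2.11 m

At critical depth, Q² T / (g A³) = 1, i.e. A³/T = Q²/g = 63.3²/9.81 = 408.4.
Trying y = 2.4 m: A³/T = 722.5 — high.
Trying y = 1.51 m: A³/T = 98.95 — low.
Trying y = 2.11 m: A³/T = 411.6 — ≈ 408.4.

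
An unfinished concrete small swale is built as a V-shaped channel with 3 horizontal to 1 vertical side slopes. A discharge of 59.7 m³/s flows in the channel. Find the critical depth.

y_c = 2.41 m

At critical depth, Q² T / (g A³) = 1, i.e. A³/T = Q²/g = 59.7²/9.81 = 363.3.
Trying y = 2.12 m: A³/T = 192.7 — low.
Trying y = 2.77 m: A³/T = 733.9 — high.
Trying y = 2.41 m: A³/T = 365.8 — matches.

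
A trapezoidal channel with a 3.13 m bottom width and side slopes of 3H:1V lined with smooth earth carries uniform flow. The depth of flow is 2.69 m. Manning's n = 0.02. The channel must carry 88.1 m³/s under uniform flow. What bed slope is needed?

S = 0.002

With bottom width b = 3.13 m and side slope z = 3: A = (b + zy)y = (3.13 + 3×2.69)×2.69 = 30.13 m²; P = b + 2y√(1+z²) = 3.13 + 2×2.69×3.162 = 20.14 m.
Hydraulic radius R = A/P = 30.13/20.14 = 1.496 m.
From Manning's equation, S = [nQ / (1 A R^(2/3))]² = [0.02 × 88.1 / (1 × 30.13 × 1.496^(2/3))]² = 0.002.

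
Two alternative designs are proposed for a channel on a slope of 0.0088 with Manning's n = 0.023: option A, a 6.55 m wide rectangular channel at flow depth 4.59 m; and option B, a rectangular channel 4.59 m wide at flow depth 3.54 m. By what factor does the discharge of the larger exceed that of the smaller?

Channel A: Flow area A = b·y = 6.55 × 4.59 = 30.06 m². Wetted perimeter P = b + 2y = 6.55 + 2×4.59 = 15.73 m. Hydraulic radius R = A/P = 30.06/15.73 = 1.911 m. Q_A = (1/0.023)·30.06·1.911^(2/3)·√0.0088 = 188.9 m³/s.
Channel B: Flow area A = b·y = 4.59 × 3.54 = 16.25 m². Wetted perimeter P = b + 2y = 4.59 + 2×3.54 = 11.67 m. Hydraulic radius R = A/P = 16.25/11.67 = 1.392 m. Q_B = (1/0.023)·16.25·1.392^(2/3)·√0.0088 = 82.63 m³/s.
The larger discharge is 188.9 m³/s and the smaller is 82.63 m³/s; the ratio is 2.29.

2.29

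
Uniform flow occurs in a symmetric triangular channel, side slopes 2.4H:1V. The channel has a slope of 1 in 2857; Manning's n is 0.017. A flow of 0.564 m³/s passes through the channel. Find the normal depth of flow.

y_n = 0.68 m

Manning's equation rearranged: A R^(2/3) = nQ / (1·√S) = 0.017 × 0.564 / (√0.00035) = 0.5125.
Try y = 0.812 m: A R^(2/3) = 0.8226 — high.
Try y = 0.537 m: A R^(2/3) = 0.2731 — low.
Try y = 0.68 m: A R^(2/3) = 0.5125 — ≈ 0.5125.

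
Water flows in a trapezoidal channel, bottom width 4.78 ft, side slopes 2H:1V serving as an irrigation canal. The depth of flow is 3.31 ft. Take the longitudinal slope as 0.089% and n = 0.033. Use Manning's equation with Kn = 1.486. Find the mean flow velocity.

With bottom width b = 4.78 ft and side slope z = 2: A = (b + zy)y = (4.78 + 2×3.31)×3.31 = 37.73 ft²; P = b + 2y√(1+z²) = 4.78 + 2×3.31×2.236 = 19.58 ft.
Hydraulic radius R = A/P = 37.73/19.58 = 1.927 ft.
From Manning's equation, V = (1.486/n) R^(2/3) S^(1/2) = (1.486/0.033) × 1.927^(2/3) × 0.00089^(1/2) = 2.08 ft/s.

V = 2.08 ft/s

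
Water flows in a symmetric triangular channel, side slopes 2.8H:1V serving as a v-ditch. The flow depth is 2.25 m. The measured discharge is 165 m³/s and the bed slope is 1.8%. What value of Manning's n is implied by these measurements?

n = 0.012

For a triangular section with side slope z = 2.8: A = zy² = 2.8×2.25² = 14.17 m²; P = 2y√(1+z²) = 2×2.25×2.973 = 13.38 m.
Hydraulic radius R = A/P = 14.17/13.38 = 1.059 m.
Rearranging Manning's equation: n = (1/Q) A R^(2/3) S^(1/2) = (1/165) × 14.17 × 1.059^(2/3) × √0.018 = 0.012.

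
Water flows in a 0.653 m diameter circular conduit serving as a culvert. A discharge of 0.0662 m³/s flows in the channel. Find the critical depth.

y_c = 0.159 m

At critical depth, Q² T / (g A³) = 1, i.e. A³/T = Q²/g = 0.0662²/9.81 = 0.0004467.
Trying y = 0.188 m: A³/T = 0.0008594 — high.
Trying y = 0.126 m: A³/T = 0.0001803 — low.
Trying y = 0.159 m: A³/T = 0.0004478 — matches.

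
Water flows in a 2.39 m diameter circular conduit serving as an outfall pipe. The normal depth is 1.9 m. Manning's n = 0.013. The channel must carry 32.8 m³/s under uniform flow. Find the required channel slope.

For a circular section of diameter D = 2.39 m at depth y = 1.9 m, the central angle is θ = 2 arccos(1 − 2y/D) = 4.404 rad. Then A = (D²/8)(θ − sin θ) = 3.824 m² and P = Dθ/2 = 5.262 m.
Hydraulic radius R = A/P = 3.824/5.262 = 0.7268 m.
From Manning's equation, S = [nQ / (1 A R^(2/3))]² = [0.013 × 32.8 / (1 × 3.824 × 0.7268^(2/3))]² = 0.019.

S = 0.019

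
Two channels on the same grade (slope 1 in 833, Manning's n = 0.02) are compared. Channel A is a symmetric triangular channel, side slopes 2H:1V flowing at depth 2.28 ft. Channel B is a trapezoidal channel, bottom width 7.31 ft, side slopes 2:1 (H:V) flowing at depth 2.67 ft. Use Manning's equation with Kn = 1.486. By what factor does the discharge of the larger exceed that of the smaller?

4.66

Channel A: For a triangular section with side slope z = 2: A = zy² = 2×2.28² = 10.4 ft²; P = 2y√(1+z²) = 2×2.28×2.236 = 10.2 ft. Hydraulic radius R = A/P = 10.4/10.2 = 1.02 ft. Q_A = (1.486/0.02)·10.4·1.02^(2/3)·√0.0012 = 27.11 ft³/s.
Channel B: With bottom width b = 7.31 ft and side slope z = 2: A = (b + zy)y = (7.31 + 2×2.67)×2.67 = 33.78 ft²; P = b + 2y√(1+z²) = 7.31 + 2×2.67×2.236 = 19.25 ft. Hydraulic radius R = A/P = 33.78/19.25 = 1.755 ft. Q_B = (1.486/0.02)·33.78·1.755^(2/3)·√0.0012 = 126.5 ft³/s.
The larger discharge is 126.5 ft³/s and the smaller is 27.11 ft³/s; the ratio is 4.66.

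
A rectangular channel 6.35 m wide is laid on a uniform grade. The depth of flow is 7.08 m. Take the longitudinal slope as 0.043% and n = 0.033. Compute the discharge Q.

Q = 47.7 m³/s

Flow area A = b·y = 6.35 × 7.08 = 44.96 m². Wetted perimeter P = b + 2y = 6.35 + 2×7.08 = 20.51 m.
Hydraulic radius R = A/P = 44.96/20.51 = 2.192 m.
Manning's equation: Q = (1/n) A R^(2/3) S^(1/2) = (1/0.033) × 44.96 × 2.192^(2/3) × 0.00043^(1/2) = 47.7 m³/s.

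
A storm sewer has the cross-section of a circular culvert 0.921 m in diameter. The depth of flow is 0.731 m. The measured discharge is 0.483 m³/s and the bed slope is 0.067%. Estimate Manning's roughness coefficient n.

For a circular section of diameter D = 0.921 m at depth y = 0.731 m, the central angle is θ = 2 arccos(1 − 2y/D) = 4.397 rad. Then A = (D²/8)(θ − sin θ) = 0.5671 m² and P = Dθ/2 = 2.025 m.
Hydraulic radius R = A/P = 0.5671/2.025 = 0.28 m.
Rearranging Manning's equation: n = (1/Q) A R^(2/3) S^(1/2) = (1/0.483) × 0.5671 × 0.28^(2/3) × √0.00067 = 0.013.

n = 0.013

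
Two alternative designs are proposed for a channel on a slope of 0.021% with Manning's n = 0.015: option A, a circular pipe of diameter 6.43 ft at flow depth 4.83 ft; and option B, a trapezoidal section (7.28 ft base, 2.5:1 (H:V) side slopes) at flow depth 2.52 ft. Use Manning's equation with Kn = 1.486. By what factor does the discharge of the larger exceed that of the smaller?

Channel A: For a circular section of diameter D = 6.43 ft at depth y = 4.83 ft, the central angle is θ = 2 arccos(1 − 2y/D) = 4.194 rad. Then A = (D²/8)(θ − sin θ) = 26.17 ft² and P = Dθ/2 = 13.48 ft. Hydraulic radius R = A/P = 26.17/13.48 = 1.94 ft. Q_A = (1.486/0.015)·26.17·1.94^(2/3)·√0.00021 = 58.44 ft³/s.
Channel B: With bottom width b = 7.28 ft and side slope z = 2.5: A = (b + zy)y = (7.28 + 2.5×2.52)×2.52 = 34.22 ft²; P = b + 2y√(1+z²) = 7.28 + 2×2.52×2.693 = 20.85 ft. Hydraulic radius R = A/P = 34.22/20.85 = 1.641 ft. Q_B = (1.486/0.015)·34.22·1.641^(2/3)·√0.00021 = 68.36 ft³/s.
The larger discharge is 68.36 ft³/s and the smaller is 58.44 ft³/s; the ratio is 1.17.

1.17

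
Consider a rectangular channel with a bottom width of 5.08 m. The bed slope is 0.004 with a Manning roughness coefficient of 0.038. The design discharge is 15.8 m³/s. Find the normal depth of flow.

Manning's equation rearranged: A R^(2/3) = nQ / (1·√S) = 0.038 × 15.8 / (√0.004) = 9.493.
Trying y = 2.18 m: A R^(2/3) = 12.32 — too large.
Trying y = 1.61 m: A R^(2/3) = 8.099 — too small.
Trying y = 1.8 m: A R^(2/3) = 9.467 — matches.

y_n = 1.8 m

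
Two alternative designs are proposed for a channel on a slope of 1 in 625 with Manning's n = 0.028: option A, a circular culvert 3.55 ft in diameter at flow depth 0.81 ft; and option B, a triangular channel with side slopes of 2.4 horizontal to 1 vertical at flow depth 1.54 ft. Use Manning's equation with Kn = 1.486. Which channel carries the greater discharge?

Channel A: For a circular section of diameter D = 3.55 ft at depth y = 0.81 ft, the central angle is θ = 2 arccos(1 − 2y/D) = 1.992 rad. Then A = (D²/8)(θ − sin θ) = 1.7 ft² and P = Dθ/2 = 3.536 ft. Hydraulic radius R = A/P = 1.7/3.536 = 0.4809 ft. Q_A = (1.486/0.028)·1.7·0.4809^(2/3)·√0.0016 = 2.216 ft³/s.
Channel B: For a triangular section with side slope z = 2.4: A = zy² = 2.4×1.54² = 5.692 ft²; P = 2y√(1+z²) = 2×1.54×2.6 = 8.008 ft. Hydraulic radius R = A/P = 5.692/8.008 = 0.7108 ft. Q_B = (1.486/0.028)·5.692·0.7108^(2/3)·√0.0016 = 9.623 ft³/s.
Q_A = 2.216 ft³/s vs Q_B = 9.623 ft³/s, so channel B carries more.

channel B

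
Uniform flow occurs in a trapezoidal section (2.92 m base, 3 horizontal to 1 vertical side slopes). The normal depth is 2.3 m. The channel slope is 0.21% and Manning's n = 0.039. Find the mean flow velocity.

With bottom width b = 2.92 m and side slope z = 3: A = (b + zy)y = (2.92 + 3×2.3)×2.3 = 22.59 m²; P = b + 2y√(1+z²) = 2.92 + 2×2.3×3.162 = 17.47 m.
Hydraulic radius R = A/P = 22.59/17.47 = 1.293 m.
From Manning's equation, V = (1/n) R^(2/3) S^(1/2) = (1/0.039) × 1.293^(2/3) × 0.0021^(1/2) = 1.39 m/s.

V = 1.39 m/s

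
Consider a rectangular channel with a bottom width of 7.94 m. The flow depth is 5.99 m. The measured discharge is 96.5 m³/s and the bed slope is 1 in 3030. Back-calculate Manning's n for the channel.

Flow area A = b·y = 7.94 × 5.99 = 47.56 m². Wetted perimeter P = b + 2y = 7.94 + 2×5.99 = 19.92 m.
Hydraulic radius R = A/P = 47.56/19.92 = 2.388 m.
Rearranging Manning's equation: n = (1/Q) A R^(2/3) S^(1/2) = (1/96.5) × 47.56 × 2.388^(2/3) × √0.00033 = 0.016.

n = 0.016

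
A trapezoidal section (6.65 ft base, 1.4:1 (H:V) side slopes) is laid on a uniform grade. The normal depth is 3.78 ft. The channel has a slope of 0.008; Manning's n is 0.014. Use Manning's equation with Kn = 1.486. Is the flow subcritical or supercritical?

supercritical

With bottom width b = 6.65 ft and side slope z = 1.4: A = (b + zy)y = (6.65 + 1.4×3.78)×3.78 = 45.14 ft²; P = b + 2y√(1+z²) = 6.65 + 2×3.78×1.72 = 19.66 ft.
Hydraulic radius R = A/P = 45.14/19.66 = 2.296 ft.
V = (1.486/n) R^(2/3) √S = (1.486/0.014) × 2.296^(2/3) × √0.008 = 16.52 ft/s. Hydraulic depth D_h = A/T = 45.14/17.23 = 2.619 ft.
Froude number Fr = V/√(g·D_h) = 16.52/√(32.2×2.619) = 1.8, which is greater than 1, so the flow is supercritical.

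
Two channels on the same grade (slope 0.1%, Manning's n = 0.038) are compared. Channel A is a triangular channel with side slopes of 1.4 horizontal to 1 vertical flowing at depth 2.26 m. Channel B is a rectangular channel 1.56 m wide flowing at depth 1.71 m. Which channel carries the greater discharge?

channel A

Channel A: For a triangular section with side slope z = 1.4: A = zy² = 1.4×2.26² = 7.151 m²; P = 2y√(1+z²) = 2×2.26×1.72 = 7.777 m. Hydraulic radius R = A/P = 7.151/7.777 = 0.9195 m. Q_A = (1/0.038)·7.151·0.9195^(2/3)·√0.001 = 5.627 m³/s.
Channel B: Flow area A = b·y = 1.56 × 1.71 = 2.668 m². Wetted perimeter P = b + 2y = 1.56 + 2×1.71 = 4.98 m. Hydraulic radius R = A/P = 2.668/4.98 = 0.5357 m. Q_B = (1/0.038)·2.668·0.5357^(2/3)·√0.001 = 1.464 m³/s.
Q_A = 5.627 m³/s vs Q_B = 1.464 m³/s, so channel A carries more.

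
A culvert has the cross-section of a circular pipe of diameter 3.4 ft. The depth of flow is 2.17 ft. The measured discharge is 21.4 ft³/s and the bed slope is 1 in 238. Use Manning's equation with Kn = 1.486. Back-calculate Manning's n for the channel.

n = 0.027

For a circular section of diameter D = 3.4 ft at depth y = 2.17 ft, the central angle is θ = 2 arccos(1 − 2y/D) = 3.702 rad. Then A = (D²/8)(θ − sin θ) = 6.117 ft² and P = Dθ/2 = 6.293 ft.
Hydraulic radius R = A/P = 6.117/6.293 = 0.972 ft.
Rearranging Manning's equation: n = (1.486/Q) A R^(2/3) S^(1/2) = (1.486/21.4) × 6.117 × 0.972^(2/3) × √0.004202 = 0.027.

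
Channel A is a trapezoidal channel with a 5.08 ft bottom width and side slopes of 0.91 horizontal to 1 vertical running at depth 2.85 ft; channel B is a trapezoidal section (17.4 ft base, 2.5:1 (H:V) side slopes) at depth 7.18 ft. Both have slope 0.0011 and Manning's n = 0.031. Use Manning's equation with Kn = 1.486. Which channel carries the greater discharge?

channel B

Channel A: With bottom width b = 5.08 ft and side slope z = 0.91: A = (b + zy)y = (5.08 + 0.91×2.85)×2.85 = 21.87 ft²; P = b + 2y√(1+z²) = 5.08 + 2×2.85×1.352 = 12.79 ft. Hydraulic radius R = A/P = 21.87/12.79 = 1.71 ft. Q_A = (1.486/0.031)·21.87·1.71^(2/3)·√0.0011 = 49.73 ft³/s.
Channel B: With bottom width b = 17.4 ft and side slope z = 2.5: A = (b + zy)y = (17.4 + 2.5×7.18)×7.18 = 253.8 ft²; P = b + 2y√(1+z²) = 17.4 + 2×7.18×2.693 = 56.07 ft. Hydraulic radius R = A/P = 253.8/56.07 = 4.527 ft. Q_B = (1.486/0.031)·253.8·4.527^(2/3)·√0.0011 = 1104 ft³/s.
Q_A = 49.73 ft³/s vs Q_B = 1104 ft³/s, so channel B carries more.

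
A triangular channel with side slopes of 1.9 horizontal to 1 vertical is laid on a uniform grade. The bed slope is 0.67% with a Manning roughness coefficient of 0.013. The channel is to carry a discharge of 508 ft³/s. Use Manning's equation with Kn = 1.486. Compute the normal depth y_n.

y_n = 4.31 ft

Manning's equation rearranged: A R^(2/3) = nQ / (1.486·√S) = 0.013 × 508 / (1.486 × √0.0067) = 54.29.
Try y = 5.35 ft: A R^(2/3) = 96.59 — over.
Try y = 4.31 ft: A R^(2/3) = 54.28 — matches.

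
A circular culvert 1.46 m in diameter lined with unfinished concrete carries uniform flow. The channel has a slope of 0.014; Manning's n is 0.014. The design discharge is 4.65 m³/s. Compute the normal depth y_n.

Manning's equation rearranged: A R^(2/3) = nQ / (1·√S) = 0.014 × 4.65 / (√0.014) = 0.5502.
Trying y = 1.09 m: A R^(2/3) = 0.7755 — too large.
Trying y = 0.852 m: A R^(2/3) = 0.5503 — matches.

y_n = 0.852 m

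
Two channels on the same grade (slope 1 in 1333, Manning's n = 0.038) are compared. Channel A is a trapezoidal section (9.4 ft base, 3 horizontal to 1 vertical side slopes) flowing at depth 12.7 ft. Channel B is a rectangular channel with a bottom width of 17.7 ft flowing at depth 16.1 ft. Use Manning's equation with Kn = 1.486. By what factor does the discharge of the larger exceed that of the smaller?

Channel A: With bottom width b = 9.4 ft and side slope z = 3: A = (b + zy)y = (9.4 + 3×12.7)×12.7 = 603.2 ft²; P = b + 2y√(1+z²) = 9.4 + 2×12.7×3.162 = 89.72 ft. Hydraulic radius R = A/P = 603.2/89.72 = 6.724 ft. Q_A = (1.486/0.038)·603.2·6.724^(2/3)·√0.0007502 = 2302 ft³/s.
Channel B: Flow area A = b·y = 17.7 × 16.1 = 285 ft². Wetted perimeter P = b + 2y = 17.7 + 2×16.1 = 49.9 ft. Hydraulic radius R = A/P = 285/49.9 = 5.711 ft. Q_B = (1.486/0.038)·285·5.711^(2/3)·√0.0007502 = 975.2 ft³/s.
The larger discharge is 2302 ft³/s and the smaller is 975.2 ft³/s; the ratio is 2.36.

2.36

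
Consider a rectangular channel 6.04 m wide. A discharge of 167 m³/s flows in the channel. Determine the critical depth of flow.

y_c = 4.27 m

For a rectangular channel, critical depth y_c = (q²/g)^(1/3) where q = Q/b = 167/6.04 = 27.65 m²/s.
So y_c = (27.65²/9.81)^(1/3) = 4.27 m.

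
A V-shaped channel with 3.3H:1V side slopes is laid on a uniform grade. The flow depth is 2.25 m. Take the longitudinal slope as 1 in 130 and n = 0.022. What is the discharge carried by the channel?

Q = 70 m³/s

For a triangular section with side slope z = 3.3: A = zy² = 3.3×2.25² = 16.71 m²; P = 2y√(1+z²) = 2×2.25×3.448 = 15.52 m.
Hydraulic radius R = A/P = 16.71/15.52 = 1.077 m.
Manning's equation: Q = (1/n) A R^(2/3) S^(1/2) = (1/0.022) × 16.71 × 1.077^(2/3) × 0.007692^(1/2) = 70 m³/s.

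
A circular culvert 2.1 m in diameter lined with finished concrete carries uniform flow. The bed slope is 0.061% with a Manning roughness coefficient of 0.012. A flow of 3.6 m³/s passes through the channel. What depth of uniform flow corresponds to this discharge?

y_n = 1.39 m

Manning's equation rearranged: A R^(2/3) = nQ / (1·√S) = 0.012 × 3.6 / (√0.00061) = 1.749.
Try y = 1.59 m: A R^(2/3) = 2.078 — too large.
Try y = 1.11 m: A R^(2/3) = 1.237 — too small.
Try y = 1.39 m: A R^(2/3) = 1.749 — ≈ 1.749.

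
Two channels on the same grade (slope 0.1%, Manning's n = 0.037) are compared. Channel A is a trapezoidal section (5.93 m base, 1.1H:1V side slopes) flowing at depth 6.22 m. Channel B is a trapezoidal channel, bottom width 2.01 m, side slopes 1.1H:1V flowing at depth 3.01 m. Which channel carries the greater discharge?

channel A

Channel A: With bottom width b = 5.93 m and side slope z = 1.1: A = (b + zy)y = (5.93 + 1.1×6.22)×6.22 = 79.44 m²; P = b + 2y√(1+z²) = 5.93 + 2×6.22×1.487 = 24.42 m. Hydraulic radius R = A/P = 79.44/24.42 = 3.253 m. Q_A = (1/0.037)·79.44·3.253^(2/3)·√0.001 = 149.1 m³/s.
Channel B: With bottom width b = 2.01 m and side slope z = 1.1: A = (b + zy)y = (2.01 + 1.1×3.01)×3.01 = 16.02 m²; P = b + 2y√(1+z²) = 2.01 + 2×3.01×1.487 = 10.96 m. Hydraulic radius R = A/P = 16.02/10.96 = 1.461 m. Q_B = (1/0.037)·16.02·1.461^(2/3)·√0.001 = 17.63 m³/s.
Q_A = 149.1 m³/s vs Q_B = 17.63 m³/s, so channel A carries more.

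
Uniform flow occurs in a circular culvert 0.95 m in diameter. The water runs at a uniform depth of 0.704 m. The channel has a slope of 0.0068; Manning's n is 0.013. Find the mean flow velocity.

V = 2.75 m/s

For a circular section of diameter D = 0.95 m at depth y = 0.704 m, the central angle is θ = 2 arccos(1 − 2y/D) = 4.148 rad. Then A = (D²/8)(θ − sin θ) = 0.5632 m² and P = Dθ/2 = 1.97 m.
Hydraulic radius R = A/P = 0.5632/1.97 = 0.2859 m.
From Manning's equation, V = (1/n) R^(2/3) S^(1/2) = (1/0.013) × 0.2859^(2/3) × 0.0068^(1/2) = 2.75 m/s.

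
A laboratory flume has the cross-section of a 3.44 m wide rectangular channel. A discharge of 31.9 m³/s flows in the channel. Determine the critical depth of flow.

y_c = 2.06 m

For a rectangular channel, critical depth y_c = (q²/g)^(1/3) where q = Q/b = 31.9/3.44 = 9.273 m²/s.
So y_c = (9.273²/9.81)^(1/3) = 2.06 m.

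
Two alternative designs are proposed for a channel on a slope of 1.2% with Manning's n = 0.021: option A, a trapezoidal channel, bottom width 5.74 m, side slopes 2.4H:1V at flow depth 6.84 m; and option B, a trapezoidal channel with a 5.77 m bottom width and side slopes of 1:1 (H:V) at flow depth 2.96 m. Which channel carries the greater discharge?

Channel A: With bottom width b = 5.74 m and side slope z = 2.4: A = (b + zy)y = (5.74 + 2.4×6.84)×6.84 = 151.5 m²; P = b + 2y√(1+z²) = 5.74 + 2×6.84×2.6 = 41.31 m. Hydraulic radius R = A/P = 151.5/41.31 = 3.669 m. Q_A = (1/0.021)·151.5·3.669^(2/3)·√0.012 = 1880 m³/s.
Channel B: With bottom width b = 5.77 m and side slope z = 1: A = (b + zy)y = (5.77 + 1×2.96)×2.96 = 25.84 m²; P = b + 2y√(1+z²) = 5.77 + 2×2.96×1.414 = 14.14 m. Hydraulic radius R = A/P = 25.84/14.14 = 1.827 m. Q_B = (1/0.021)·25.84·1.827^(2/3)·√0.012 = 201.5 m³/s.
Q_A = 1880 m³/s vs Q_B = 201.5 m³/s, so channel A carries more.

channel A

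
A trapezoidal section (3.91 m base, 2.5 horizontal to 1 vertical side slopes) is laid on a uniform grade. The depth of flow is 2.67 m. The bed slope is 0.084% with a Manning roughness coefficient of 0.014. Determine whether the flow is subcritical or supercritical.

subcritical

With bottom width b = 3.91 m and side slope z = 2.5: A = (b + zy)y = (3.91 + 2.5×2.67)×2.67 = 28.26 m²; P = b + 2y√(1+z²) = 3.91 + 2×2.67×2.693 = 18.29 m.
Hydraulic radius R = A/P = 28.26/18.29 = 1.545 m.
V = (1/n) R^(2/3) √S = (1/0.014) × 1.545^(2/3) × √0.00084 = 2.767 m/s. Hydraulic depth D_h = A/T = 28.26/17.26 = 1.637 m.
Froude number Fr = V/√(g·D_h) = 2.767/√(9.81×1.637) = 0.69, which is less than 1, so the flow is subcritical.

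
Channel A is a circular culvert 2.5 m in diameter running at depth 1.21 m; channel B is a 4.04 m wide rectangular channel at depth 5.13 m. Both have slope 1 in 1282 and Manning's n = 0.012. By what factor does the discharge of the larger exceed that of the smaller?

15.6

Channel A: For a circular section of diameter D = 2.5 m at depth y = 1.21 m, the central angle is θ = 2 arccos(1 − 2y/D) = 3.078 rad. Then A = (D²/8)(θ − sin θ) = 2.354 m² and P = Dθ/2 = 3.847 m. Hydraulic radius R = A/P = 2.354/3.847 = 0.612 m. Q_A = (1/0.012)·2.354·0.612^(2/3)·√0.00078 = 3.95 m³/s.
Channel B: Flow area A = b·y = 4.04 × 5.13 = 20.73 m². Wetted perimeter P = b + 2y = 4.04 + 2×5.13 = 14.3 m. Hydraulic radius R = A/P = 20.73/14.3 = 1.449 m. Q_B = (1/0.012)·20.73·1.449^(2/3)·√0.00078 = 61.78 m³/s.
The larger discharge is 61.78 m³/s and the smaller is 3.95 m³/s; the ratio is 15.6.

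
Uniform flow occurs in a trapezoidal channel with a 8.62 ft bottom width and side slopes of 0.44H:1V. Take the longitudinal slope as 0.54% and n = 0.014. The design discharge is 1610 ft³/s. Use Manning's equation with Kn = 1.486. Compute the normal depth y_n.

y_n = 7.44 ft

Manning's equation rearranged: A R^(2/3) = nQ / (1.486·√S) = 0.014 × 1610 / (1.486 × √0.0054) = 206.4.
At y = 5.97 ft: A R^(2/3) = 142.7 — short.
At y = 7.44 ft: A R^(2/3) = 206.2 — ≈ 206.4.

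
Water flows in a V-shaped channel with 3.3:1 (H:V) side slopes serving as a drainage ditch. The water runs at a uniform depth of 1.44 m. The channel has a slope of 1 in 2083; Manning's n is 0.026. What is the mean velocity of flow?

V = 0.657 m/s

For a triangular section with side slope z = 3.3: A = zy² = 3.3×1.44² = 6.843 m²; P = 2y√(1+z²) = 2×1.44×3.448 = 9.931 m.
Hydraulic radius R = A/P = 6.843/9.931 = 0.6891 m.
From Manning's equation, V = (1/n) R^(2/3) S^(1/2) = (1/0.026) × 0.6891^(2/3) × 0.0004801^(1/2) = 0.657 m/s.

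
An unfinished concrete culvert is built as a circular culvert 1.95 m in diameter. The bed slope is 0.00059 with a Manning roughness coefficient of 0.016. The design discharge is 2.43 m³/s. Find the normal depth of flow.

Manning's equation rearranged: A R^(2/3) = nQ / (1·√S) = 0.016 × 2.43 / (√0.00059) = 1.601.
At y = 1.51 m: A R^(2/3) = 1.748 — high.
At y = 1.11 m: A R^(2/3) = 1.145 — low.
At y = 1.4 m: A R^(2/3) = 1.6 — close enough.

y_n = 1.4 m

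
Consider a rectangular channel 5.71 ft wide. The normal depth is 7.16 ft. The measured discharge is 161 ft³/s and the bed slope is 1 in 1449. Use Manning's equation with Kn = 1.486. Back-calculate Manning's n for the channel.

Flow area A = b·y = 5.71 × 7.16 = 40.88 ft². Wetted perimeter P = b + 2y = 5.71 + 2×7.16 = 20.03 ft.
Hydraulic radius R = A/P = 40.88/20.03 = 2.041 ft.
Rearranging Manning's equation: n = (1.486/Q) A R^(2/3) S^(1/2) = (1.486/161) × 40.88 × 2.041^(2/3) × √0.0006901 = 0.016.

n = 0.016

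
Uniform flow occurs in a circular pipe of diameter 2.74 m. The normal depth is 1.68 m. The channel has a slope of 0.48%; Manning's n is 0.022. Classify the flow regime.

For a circular section of diameter D = 2.74 m at depth y = 1.68 m, the central angle is θ = 2 arccos(1 − 2y/D) = 3.598 rad. Then A = (D²/8)(θ − sin θ) = 3.79 m² and P = Dθ/2 = 4.929 m.
Hydraulic radius R = A/P = 3.79/4.929 = 0.7689 m.
V = (1/n) R^(2/3) √S = (1/0.022) × 0.7689^(2/3) × √0.0048 = 2.643 m/s. Hydraulic depth D_h = A/T = 3.79/2.669 = 1.42 m.
Froude number Fr = V/√(g·D_h) = 2.643/√(9.81×1.42) = 0.708, which is less than 1, so the flow is subcritical.

subcritical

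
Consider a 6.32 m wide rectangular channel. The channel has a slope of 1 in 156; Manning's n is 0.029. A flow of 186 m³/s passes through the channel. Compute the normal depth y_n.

Manning's equation rearranged: A R^(2/3) = nQ / (1·√S) = 0.029 × 186 / (√0.00641) = 67.37.
Try y = 5.08 m: A R^(2/3) = 50.08 — too small.
Try y = 7.05 m: A R^(2/3) = 74.96 — too large.
Try y = 6.46 m: A R^(2/3) = 67.42 — ≈ 67.37.

y_n = 6.46 m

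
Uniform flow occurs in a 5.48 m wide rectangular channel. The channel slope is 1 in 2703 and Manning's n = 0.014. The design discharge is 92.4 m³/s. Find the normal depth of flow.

y_n = 7.68 m

Manning's equation rearranged: A R^(2/3) = nQ / (1·√S) = 0.014 × 92.4 / (√0.00037) = 67.25.
Trying y = 9.54 m: A R^(2/3) = 86.51 — high.
Trying y = 6.55 m: A R^(2/3) = 55.68 — low.
Trying y = 7.68 m: A R^(2/3) = 67.24 — matches.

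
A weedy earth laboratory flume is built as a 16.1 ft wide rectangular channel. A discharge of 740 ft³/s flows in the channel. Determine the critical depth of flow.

y_c = 4.03 ft

For a rectangular channel, critical depth y_c = (q²/g)^(1/3) where q = Q/b = 740/16.1 = 45.96 ft²/s.
So y_c = (45.96²/32.2)^(1/3) = 4.03 ft.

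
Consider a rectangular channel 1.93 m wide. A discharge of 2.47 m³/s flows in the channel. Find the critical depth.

For a rectangular channel, critical depth y_c = (q²/g)^(1/3) where q = Q/b = 2.47/1.93 = 1.28 m²/s.
So y_c = (1.28²/9.81)^(1/3) = 0.551 m.

y_c = 0.551 m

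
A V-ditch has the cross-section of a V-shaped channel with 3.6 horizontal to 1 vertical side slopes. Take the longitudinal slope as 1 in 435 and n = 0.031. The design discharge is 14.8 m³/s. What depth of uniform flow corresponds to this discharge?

y_n = 1.73 m

Manning's equation rearranged: A R^(2/3) = nQ / (1·√S) = 0.031 × 14.8 / (√0.002299) = 9.569.
Try y = 2.09 m: A R^(2/3) = 15.8 — over.
Try y = 1.34 m: A R^(2/3) = 4.828 — short.
Try y = 1.73 m: A R^(2/3) = 9.542 — close enough.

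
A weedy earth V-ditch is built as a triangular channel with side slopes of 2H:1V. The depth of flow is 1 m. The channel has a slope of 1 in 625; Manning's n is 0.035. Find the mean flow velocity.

For a triangular section with side slope z = 2: A = zy² = 2×1² = 2 m²; P = 2y√(1+z²) = 2×1×2.236 = 4.472 m.
Hydraulic radius R = A/P = 2/4.472 = 0.4472 m.
From Manning's equation, V = (1/n) R^(2/3) S^(1/2) = (1/0.035) × 0.4472^(2/3) × 0.0016^(1/2) = 0.668 m/s.

V = 0.668 m/s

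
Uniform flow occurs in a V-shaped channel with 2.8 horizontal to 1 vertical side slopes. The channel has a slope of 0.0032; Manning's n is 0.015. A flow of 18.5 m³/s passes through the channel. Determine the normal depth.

y_n = 1.49 m

Manning's equation rearranged: A R^(2/3) = nQ / (1·√S) = 0.015 × 18.5 / (√0.0032) = 4.906.
Trying y = 1.62 m: A R^(2/3) = 6.135 — high.
Trying y = 1.27 m: A R^(2/3) = 3.206 — low.
Trying y = 1.49 m: A R^(2/3) = 4.908 — close enough.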